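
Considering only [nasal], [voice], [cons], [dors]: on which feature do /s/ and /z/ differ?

/s/ is the voiceless alveolar fricative and /z/ is the voiced alveolar fricative. Both are [−nasal], [+consonantal], [−dorsal]. /s/ is [−voice] while /z/ is [+voice], so the distinguishing feature is [voice].

[voice]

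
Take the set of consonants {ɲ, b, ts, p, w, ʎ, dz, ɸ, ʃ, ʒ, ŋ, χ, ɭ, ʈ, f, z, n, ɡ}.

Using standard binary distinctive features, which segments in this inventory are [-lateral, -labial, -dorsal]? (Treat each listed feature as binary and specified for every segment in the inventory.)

ts, dz, ʃ, ʒ, ʈ, z, n

Among the inventory, the [-lateral] segments are /ɲ, b, ts, p, w, dz, ɸ, ʃ, ʒ, ŋ, χ, ʈ, f, z, n, ɡ/.
Of those, [-labial] gives /ɲ, ts, dz, ʃ, ʒ, ŋ, χ, ʈ, z, n, ɡ/.
Among these, [-dorsal] leaves /ts, dz, ʃ, ʒ, ʈ, z, n/.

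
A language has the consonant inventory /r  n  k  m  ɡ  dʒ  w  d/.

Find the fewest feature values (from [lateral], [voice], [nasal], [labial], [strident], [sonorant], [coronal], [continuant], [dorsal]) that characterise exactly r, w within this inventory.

[+continuant]

Every target segment is [+continuant] and no other inventory member is, so one feature is enough.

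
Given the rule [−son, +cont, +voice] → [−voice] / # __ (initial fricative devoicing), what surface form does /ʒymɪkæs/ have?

Only the initial segment /ʒ/ is both word-initial and matches the structural description. It is a voiced postalveolar fricative, so [−son, +cont, +voice] holds; changing it to [−voice] with all other features held fixed yields /ʃ/ (voiceless postalveolar fricative). No other segment meets both the structural description and the environment, so the output is [ʃymɪkæs].

[ʃymɪkæs]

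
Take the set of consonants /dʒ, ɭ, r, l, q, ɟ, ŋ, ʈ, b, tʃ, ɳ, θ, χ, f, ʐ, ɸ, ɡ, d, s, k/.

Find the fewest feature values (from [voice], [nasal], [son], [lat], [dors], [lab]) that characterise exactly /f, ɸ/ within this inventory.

/f, ɸ/ are all [−voice], [+labial], and no other segment in the inventory matches both values. Dropping any one of them over-generates: [+labial] alone would also admit /b/; [−voice] alone would also admit /q, ʈ, tʃ, θ, …/. No other single listed feature picks out exactly this set either, so fewer than two features will not do.

[−voice, +lab]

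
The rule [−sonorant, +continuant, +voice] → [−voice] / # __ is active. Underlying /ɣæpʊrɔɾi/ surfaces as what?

[xæpʊrɔɾi]

The only segment in the rule's environment that also matches [−sonorant, +continuant, +voice] is /ɣ/. Applying [−voice] turns the voiced velar fricative into /x/ (voiceless velar fricative), giving [xæpʊrɔɾi].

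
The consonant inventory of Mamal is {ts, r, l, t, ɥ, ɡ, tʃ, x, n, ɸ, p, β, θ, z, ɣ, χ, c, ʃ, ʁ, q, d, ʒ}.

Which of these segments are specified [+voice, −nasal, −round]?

First, the [+voice] segments are /r, l, ɥ, ɡ, n, β, z, ɣ, ʁ, d, ʒ/.
Intersecting with [−nasal] gives /r, l, ɥ, ɡ, β, z, ɣ, ʁ, d, ʒ/.
Within that set, [−round] leaves /r, l, ɡ, β, z, ɣ, ʁ, d, ʒ/.

r, l, ɡ, β, z, ɣ, ʁ, d, ʒ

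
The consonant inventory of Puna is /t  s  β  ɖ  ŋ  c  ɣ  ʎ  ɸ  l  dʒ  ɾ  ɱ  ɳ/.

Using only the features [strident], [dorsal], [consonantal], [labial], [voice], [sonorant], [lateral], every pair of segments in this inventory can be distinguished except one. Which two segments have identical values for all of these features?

ɳ, ɾ

On the given features, /ɳ/ and /ɾ/ have an identical profile: [−strident], [−dorsal], [+consonantal], [−labial], [+voice], [+sonorant], [−lateral]. No other two segments in the inventory coincide on all 7 features. (They do differ in [nasal] and [anterior], which are not among the given features.)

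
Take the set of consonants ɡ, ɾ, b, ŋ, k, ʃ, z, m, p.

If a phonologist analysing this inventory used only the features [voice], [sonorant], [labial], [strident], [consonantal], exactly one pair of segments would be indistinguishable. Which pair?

/ŋ/ (velar nasal) and /ɾ/ (alveolar tap) are both [+voice], [+sonorant], [−labial], [−strident], [+consonantal], so none of the listed features separates them. (They do differ in [nasal], [coronal] and [dorsal], which are not among the given features.) Every other pair in the inventory differs on at least one listed feature.

ŋ, ɾ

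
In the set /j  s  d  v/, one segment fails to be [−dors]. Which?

/s, d, v/ are all [−dorsal]; /j/ (palatal glide) is [+dorsal].

j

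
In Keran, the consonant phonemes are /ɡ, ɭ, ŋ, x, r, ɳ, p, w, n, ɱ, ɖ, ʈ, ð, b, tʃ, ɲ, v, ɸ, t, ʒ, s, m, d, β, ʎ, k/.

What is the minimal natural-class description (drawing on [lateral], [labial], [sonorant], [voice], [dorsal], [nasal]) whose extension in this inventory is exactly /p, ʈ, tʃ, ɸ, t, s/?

The class [−voice], [−dorsal] has exactly /p, ʈ, tʃ, ɸ, t, s/ as its extension in this inventory. No smaller conjunction from the listed features achieves this: [−dorsal] alone would also admit /ɭ, r, ɳ, n, …/; [−voice] alone would also admit /x, k/; and checking the remaining single features turns up none with this extension.

[−voice, −dorsal]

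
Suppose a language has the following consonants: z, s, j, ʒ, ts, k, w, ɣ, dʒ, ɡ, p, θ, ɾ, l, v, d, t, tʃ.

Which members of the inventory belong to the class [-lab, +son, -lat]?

j, ɾ

Eliminate segments failing any feature: /z, s, ʒ, ts, k, ɣ, dʒ, ɡ, θ, d, t, tʃ/ are [-sonorant]; /w, p, v/ are [+labial]; /l/ is [+lateral]. The remaining /j, ɾ/ satisfy [-labial], [+sonorant], [-lateral].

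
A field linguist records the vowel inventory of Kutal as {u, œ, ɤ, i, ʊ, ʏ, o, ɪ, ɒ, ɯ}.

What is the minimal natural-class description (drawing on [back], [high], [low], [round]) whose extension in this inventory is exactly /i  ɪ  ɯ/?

[+high, −round]

/i, ɪ, ɯ/ are all [+high], [−round], and no other segment in the inventory matches both values. Dropping any one of them over-generates: [−round] alone would also admit /ɤ/; [+high] alone would also admit /u, ʊ, ʏ/. No other single listed feature picks out exactly this set either, so fewer than two features will not do.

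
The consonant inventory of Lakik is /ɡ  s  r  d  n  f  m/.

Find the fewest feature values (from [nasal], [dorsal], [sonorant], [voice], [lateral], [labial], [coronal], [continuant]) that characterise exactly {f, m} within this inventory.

[+labial]

The target set is precisely the extension of [+labial] in this inventory.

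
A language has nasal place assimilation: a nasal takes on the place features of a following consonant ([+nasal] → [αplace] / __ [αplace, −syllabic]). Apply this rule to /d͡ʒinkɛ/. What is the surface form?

[d͡ʒiŋkɛ]

The only nasal preceding a consonant is /n/ before /k/. /k/ is [+dorsal], so /n/ → /ŋ/, giving [d͡ʒiŋkɛ].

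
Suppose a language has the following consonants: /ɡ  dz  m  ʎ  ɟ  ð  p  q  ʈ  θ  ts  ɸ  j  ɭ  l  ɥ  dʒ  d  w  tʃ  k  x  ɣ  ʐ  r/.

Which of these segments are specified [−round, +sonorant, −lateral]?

Eliminate segments failing any feature: /ɡ, dz, ɟ, ð, p, q, ʈ, θ, ts, ɸ, dʒ, d, tʃ, k, x, ɣ, ʐ/ are [−sonorant]; /ʎ, ɭ, l/ are [+lateral]; /ɥ, w/ are [+round]. The remaining /m, j, r/ satisfy [−round], [+sonorant], [−lateral].

m, j, r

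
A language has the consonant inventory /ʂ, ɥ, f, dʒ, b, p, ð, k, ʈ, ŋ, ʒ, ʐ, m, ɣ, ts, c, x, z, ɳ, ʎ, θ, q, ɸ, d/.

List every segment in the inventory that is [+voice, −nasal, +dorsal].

ɥ, ɣ, ʎ

Eliminate segments failing any feature: /ʂ, f, p, k, ʈ, ts, c, x, θ, q, ɸ/ are [−voice]; /dʒ, b, ð, ʒ, ʐ, z, d/ are [−dorsal]; /ŋ, m, ɳ/ are [+nasal]. The remaining /ɥ, ɣ, ʎ/ satisfy [+voice], [−nasal], [+dorsal].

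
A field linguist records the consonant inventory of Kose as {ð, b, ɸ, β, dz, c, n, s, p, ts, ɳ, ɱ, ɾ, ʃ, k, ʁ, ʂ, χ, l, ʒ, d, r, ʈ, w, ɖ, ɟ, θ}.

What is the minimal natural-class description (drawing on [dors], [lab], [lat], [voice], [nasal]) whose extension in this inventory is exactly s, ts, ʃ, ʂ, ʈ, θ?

[-voice, -lab, -dors]

The class [-voice], [-labial], [-dorsal] has exactly /s, ts, ʃ, ʂ, ʈ, θ/ as its extension in this inventory. No smaller conjunction from the listed features achieves this: [-labial, -dorsal] alone would also admit /ð, dz, n, ɳ, …/; [-voice, -dorsal] alone would also admit /ɸ, p/; [-voice, -labial] alone would also admit /c, k, χ/; and checking the remaining two-feature bundles turns up none with this extension.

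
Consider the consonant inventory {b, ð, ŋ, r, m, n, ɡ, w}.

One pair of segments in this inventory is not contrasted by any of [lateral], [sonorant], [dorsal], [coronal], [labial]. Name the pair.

n, r

Both /n/ and /r/ are [−lateral], [+sonorant], [−dorsal], [+coronal], [−labial]. Since the list omits [nasal] and [continuant] — which do distinguish the alveolar nasal from the alveolar trill — this pair collapses; all other pairs remain distinct.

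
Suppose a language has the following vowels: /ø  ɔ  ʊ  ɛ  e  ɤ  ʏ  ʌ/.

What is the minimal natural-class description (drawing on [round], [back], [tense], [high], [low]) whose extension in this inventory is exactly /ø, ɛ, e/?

[−high, −back]

Every target segment is [−high], [−back]; each remaining inventory member fails at least one of these. Each conjunct is needed — [−back] alone would also admit /ʏ/; [−high] alone would also admit /ɔ, ɤ, ʌ/ — and no other single listed feature has exactly this extension, so two is the minimum.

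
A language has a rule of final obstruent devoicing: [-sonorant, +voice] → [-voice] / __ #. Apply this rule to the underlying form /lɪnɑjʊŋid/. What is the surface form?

/d/ satisfies [-sonorant, +voice] and sits in __ #. The [-voice] counterpart of the voiced alveolar stop is /t/. Other segments in /lɪnɑjʊŋid/ either fail the structural description or are not in the environment, so the surface form is [lɪnɑjʊŋit].

[lɪnɑjʊŋit]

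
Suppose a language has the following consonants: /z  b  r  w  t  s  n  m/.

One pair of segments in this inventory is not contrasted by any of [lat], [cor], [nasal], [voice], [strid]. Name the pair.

w, b

Both /w/ and /b/ are [-lateral], [-coronal], [-nasal], [+voice], [-strident]. Since the list omits [sonorant], [continuant], [round] and [dorsal] — which do distinguish the labial-velar glide from the voiced bilabial stop — this pair collapses; all other pairs remain distinct.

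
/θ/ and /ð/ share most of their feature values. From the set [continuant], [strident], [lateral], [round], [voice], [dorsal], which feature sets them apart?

/θ/ (voiceless dental fricative) and /ð/ (voiced dental fricative) agree on [+continuant], [-strident], [-lateral], [-round], [-dorsal]. They differ on [voice] (/θ/ [-], /ð/ [+]).

[voice]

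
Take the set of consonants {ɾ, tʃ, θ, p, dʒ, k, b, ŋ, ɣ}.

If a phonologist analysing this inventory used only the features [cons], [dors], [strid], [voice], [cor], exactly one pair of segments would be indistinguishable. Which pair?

ŋ, ɣ

Both /ŋ/ and /ɣ/ are [+consonantal], [+dorsal], [−strident], [+voice], [−coronal]. Since the list omits [sonorant], [nasal] and [continuant] — which do distinguish the velar nasal from the voiced velar fricative — this pair collapses; all other pairs remain distinct.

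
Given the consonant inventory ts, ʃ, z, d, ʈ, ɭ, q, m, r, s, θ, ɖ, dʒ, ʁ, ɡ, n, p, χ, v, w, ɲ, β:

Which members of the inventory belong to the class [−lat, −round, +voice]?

The [−lateral] segments are /ts, ʃ, z, d, ʈ, q, m, r, s, θ, ɖ, dʒ, ʁ, ɡ, n, p, χ, v, w, ɲ, β/.
Intersecting with [−round] gives /ts, ʃ, z, d, ʈ, q, m, r, s, θ, ɖ, dʒ, ʁ, ɡ, n, p, χ, v, ɲ, β/.
Then [+voice] leaves /z, d, m, r, ɖ, dʒ, ʁ, ɡ, n, v, ɲ, β/.

z, d, m, r, ɖ, dʒ, ʁ, ɡ, n, v, ɲ, β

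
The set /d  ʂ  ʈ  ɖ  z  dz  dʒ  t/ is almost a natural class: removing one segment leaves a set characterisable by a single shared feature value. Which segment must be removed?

dʒ

[distributed] groups all but one: /ʈ, ɖ, z, ʂ, dz, d, t/ share [−distributed] while /dʒ/ (voiced postalveolar affricate) alone is [+distributed]. Removing any other segment would not leave a single-feature class that excludes it.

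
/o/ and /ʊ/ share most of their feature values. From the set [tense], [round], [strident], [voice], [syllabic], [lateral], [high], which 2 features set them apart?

[high], [tense]

/o/ (mid back rounded tense vowel) and /ʊ/ (high back rounded lax vowel) agree on [+round], [−strident], [+voice], [+syllabic], [−lateral]. They differ on [high] (/o/ [−], /ʊ/ [+]), [tense] (/o/ [+], /ʊ/ [−]).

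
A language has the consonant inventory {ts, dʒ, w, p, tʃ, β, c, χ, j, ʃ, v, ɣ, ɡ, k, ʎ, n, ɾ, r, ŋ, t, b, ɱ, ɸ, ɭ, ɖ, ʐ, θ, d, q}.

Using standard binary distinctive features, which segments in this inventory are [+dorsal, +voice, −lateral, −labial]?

First, the [+dorsal] segments are /w, c, χ, j, ɣ, ɡ, k, ʎ, ŋ, q/.
Of those, [+voice] gives /w, j, ɣ, ɡ, ʎ, ŋ/.
Of those, [−lateral] gives /w, j, ɣ, ɡ, ŋ/.
Among these, [−labial] leaves /j, ɣ, ɡ, ŋ/.

j, ɣ, ɡ, ŋ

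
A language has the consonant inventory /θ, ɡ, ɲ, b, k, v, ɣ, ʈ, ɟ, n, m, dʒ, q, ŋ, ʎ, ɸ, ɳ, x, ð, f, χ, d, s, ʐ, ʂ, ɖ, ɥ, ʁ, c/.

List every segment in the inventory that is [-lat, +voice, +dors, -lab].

ɡ, ɲ, ɣ, ɟ, ŋ, ʁ

The [-lateral] segments are /θ, ɡ, ɲ, b, k, v, ɣ, ʈ, ɟ, n, m, dʒ, q, ŋ, ɸ, ɳ, x, ð, f, χ, d, s, ʐ, ʂ, ɖ, ɥ, ʁ, c/.
Within that set, [+voice] gives /ɡ, ɲ, b, v, ɣ, ɟ, n, m, dʒ, ŋ, ɳ, ð, d, ʐ, ɖ, ɥ, ʁ/.
Within that set, [+dorsal] gives /ɡ, ɲ, ɣ, ɟ, ŋ, ɥ, ʁ/.
Among these, [-labial] leaves /ɡ, ɲ, ɣ, ɟ, ŋ, ʁ/.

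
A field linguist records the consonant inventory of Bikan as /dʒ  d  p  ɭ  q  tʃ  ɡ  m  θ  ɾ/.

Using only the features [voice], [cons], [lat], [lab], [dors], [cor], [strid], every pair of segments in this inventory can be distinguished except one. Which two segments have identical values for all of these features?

d, ɾ

/d/ (voiced alveolar stop) and /ɾ/ (alveolar tap) are both [+voice], [+consonantal], [-lateral], [-labial], [-dorsal], [+coronal], [-strident], so none of the listed features separates them. (They do differ in [sonorant], which is not among the given features.) Every other pair in the inventory differs on at least one listed feature.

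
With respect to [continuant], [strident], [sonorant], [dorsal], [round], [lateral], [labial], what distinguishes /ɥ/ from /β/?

[sonorant], [round], [dorsal]

/ɥ/ is the labial-palatal glide and /β/ is the voiced bilabial fricative. Both are [+continuant], [-strident], [-lateral], [+labial]. /ɥ/ is [+sonorant] while /β/ is [-sonorant]; /ɥ/ is [+round] while /β/ is [-round]; /ɥ/ is [+dorsal] while /β/ is [-dorsal], so the distinguishing features are [sonorant], [round], [dorsal].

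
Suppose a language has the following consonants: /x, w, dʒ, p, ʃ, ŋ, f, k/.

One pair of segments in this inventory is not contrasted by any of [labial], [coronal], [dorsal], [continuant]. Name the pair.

Both /ŋ/ and /k/ are [−labial], [−coronal], [+dorsal], [−continuant]. Since the list omits [sonorant], [voice] and [nasal] — which do distinguish the velar nasal from the voiceless velar stop — this pair collapses; all other pairs remain distinct.

ŋ, k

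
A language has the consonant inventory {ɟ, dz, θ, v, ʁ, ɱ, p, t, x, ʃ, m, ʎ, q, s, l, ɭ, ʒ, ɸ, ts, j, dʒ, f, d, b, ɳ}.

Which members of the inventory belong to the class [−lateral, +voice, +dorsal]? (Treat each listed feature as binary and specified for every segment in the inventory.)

The [−lateral] segments are /ɟ, dz, θ, v, ʁ, ɱ, p, t, x, ʃ, m, q, s, ʒ, ɸ, ts, j, dʒ, f, d, b, ɳ/.
Among these, [+voice] gives /ɟ, dz, v, ʁ, ɱ, m, ʒ, j, dʒ, d, b, ɳ/.
Within that set, [+dorsal] leaves /ɟ, ʁ, j/.

ɟ, ʁ, j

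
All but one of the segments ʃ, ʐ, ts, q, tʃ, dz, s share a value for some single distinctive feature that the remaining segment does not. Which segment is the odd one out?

q

/dz, ʐ, tʃ, s, ʃ, ts/ are all [+strident], but /q/ (voiceless uvular stop) is [-strident]. No other single segment can be removed to leave a set sharing one feature value that the removed segment lacks, so /q/ is the odd one out.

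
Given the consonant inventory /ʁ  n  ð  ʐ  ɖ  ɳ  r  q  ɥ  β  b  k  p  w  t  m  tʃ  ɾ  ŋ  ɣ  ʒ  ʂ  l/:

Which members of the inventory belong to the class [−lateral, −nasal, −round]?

ʁ, ð, ʐ, ɖ, r, q, β, b, k, p, t, tʃ, ɾ, ɣ, ʒ, ʂ

Eliminate segments failing any feature: /n, ɳ, m, ŋ/ are [+nasal]; /ɥ, w/ are [+round]; /l/ is [+lateral]. The remaining /ʁ, ð, ʐ, ɖ, r, q, β, b, k, p, t, tʃ, ɾ, ɣ, ʒ, ʂ/ satisfy [−lateral], [−nasal], [−round].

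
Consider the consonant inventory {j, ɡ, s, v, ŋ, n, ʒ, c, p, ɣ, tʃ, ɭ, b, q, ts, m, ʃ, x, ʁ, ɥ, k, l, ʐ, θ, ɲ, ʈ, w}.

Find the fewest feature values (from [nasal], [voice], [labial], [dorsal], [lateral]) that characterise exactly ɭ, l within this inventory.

[+lateral]

Every target segment is [+lateral] and no other inventory member is, so one feature is enough.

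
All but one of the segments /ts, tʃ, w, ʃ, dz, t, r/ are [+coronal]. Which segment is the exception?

Every segment except /w/ is [+coronal]. /w/ (labial-velar glide) is [-coronal], so it is the exception.

w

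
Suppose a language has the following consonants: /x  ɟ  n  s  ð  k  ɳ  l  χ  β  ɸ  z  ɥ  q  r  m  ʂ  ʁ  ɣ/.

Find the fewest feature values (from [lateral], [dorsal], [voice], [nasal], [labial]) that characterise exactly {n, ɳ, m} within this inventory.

The target set is precisely the extension of [+nasal] in this inventory.

[+nasal]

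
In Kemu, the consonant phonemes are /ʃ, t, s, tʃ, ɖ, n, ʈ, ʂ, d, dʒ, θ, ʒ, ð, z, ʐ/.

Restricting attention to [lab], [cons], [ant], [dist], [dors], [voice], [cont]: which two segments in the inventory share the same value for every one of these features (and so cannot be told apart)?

Both /d/ and /n/ are [-labial], [+consonantal], [+anterior], [-distributed], [-dorsal], [+voice], [-continuant]. Since the list omits [sonorant] and [nasal] — which do distinguish the voiced alveolar stop from the alveolar nasal — this pair collapses; all other pairs remain distinct.

d, n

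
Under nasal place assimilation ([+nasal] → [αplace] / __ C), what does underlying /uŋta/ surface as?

[unta]

In /uŋta/, the nasal /ŋ/ precedes /t/, which is [+coronal]. The nasal assimilates in place, becoming the [+coronal] nasal /n/. The surface form is [unta].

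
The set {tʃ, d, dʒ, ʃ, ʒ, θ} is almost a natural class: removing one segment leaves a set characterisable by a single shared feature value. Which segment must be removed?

d

[distributed] groups all but one: /tʃ, dʒ, ʃ, ʒ, θ/ share [+distributed] while /d/ (voiced alveolar stop) alone is [−distributed]. Removing any other segment would not leave a single-feature class that excludes it.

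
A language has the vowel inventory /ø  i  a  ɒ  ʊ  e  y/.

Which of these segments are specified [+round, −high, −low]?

ø

Eliminate segments failing any feature: /i, a, e/ are [−round]; /ɒ/ is [+low]; /ʊ, y/ are [+high]. The remaining /ø/ satisfy [+round], [−high], [−low].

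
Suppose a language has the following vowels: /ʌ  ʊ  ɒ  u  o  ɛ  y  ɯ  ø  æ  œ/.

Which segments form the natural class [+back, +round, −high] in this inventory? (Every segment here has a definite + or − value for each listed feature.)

Checking each segment against [+back], [+round], [−high]: /ɒ/ (low back rounded vowel), /o/ (mid back rounded tense vowel) satisfy every feature; every other segment in the inventory fails at least one.

ɒ, o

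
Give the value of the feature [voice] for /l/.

As the alveolar lateral approximant, /l/ is [+voice].

[+voice]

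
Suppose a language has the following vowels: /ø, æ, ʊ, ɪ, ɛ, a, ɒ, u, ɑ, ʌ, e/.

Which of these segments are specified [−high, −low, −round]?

Among the inventory, the [−high] segments are /ø, æ, ɛ, a, ɒ, ɑ, ʌ, e/.
Then [−low] gives /ø, ɛ, ʌ, e/.
Among these, [−round] leaves /ɛ, ʌ, e/.

ɛ, ʌ, e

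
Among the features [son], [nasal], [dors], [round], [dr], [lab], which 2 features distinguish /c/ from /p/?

/c/ is the voiceless palatal stop and /p/ is the voiceless bilabial stop. Both are [-sonorant], [-nasal], [-round], [-delayed release]. /c/ is [-labial] while /p/ is [+labial]; /c/ is [+dorsal] while /p/ is [-dorsal], so the distinguishing features are [labial], [dorsal].

[labial], [dorsal]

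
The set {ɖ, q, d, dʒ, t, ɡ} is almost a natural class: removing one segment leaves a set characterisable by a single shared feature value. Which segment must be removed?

dʒ

The remaining segments after removing /dʒ/ share [-delayed release]; /dʒ/ (voiced postalveolar affricate) is [+delayed release]. For every other candidate removal, the leftover set fails to share any single feature value that the removed segment lacks.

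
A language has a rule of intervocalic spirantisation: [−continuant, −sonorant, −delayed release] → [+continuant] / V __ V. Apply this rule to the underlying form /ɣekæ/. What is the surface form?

The only segment in the rule's environment that also matches [−continuant, −sonorant, −delayed release] is /k/. Applying [+continuant] turns the voiceless velar stop into /x/ (voiceless velar fricative), giving [ɣexæ].

[ɣexæ]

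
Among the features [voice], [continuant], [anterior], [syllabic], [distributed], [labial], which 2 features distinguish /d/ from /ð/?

[continuant], [distributed]

The two segments share [+voice], [+anterior], [−syllabic], [−labial]. The only features from the list on which they differ: /d/ is [−continuant] while /ð/ is [+continuant]; /d/ is [−distributed] while /ð/ is [+distributed].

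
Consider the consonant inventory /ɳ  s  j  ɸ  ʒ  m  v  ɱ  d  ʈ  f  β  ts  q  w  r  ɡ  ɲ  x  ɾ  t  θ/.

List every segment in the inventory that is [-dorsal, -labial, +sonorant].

Eliminate segments failing any feature: /s, ʒ, d, ʈ, ts, t, θ/ are [-sonorant]; /j, q, w, ɡ, ɲ, x/ are [+dorsal]; /ɸ, m, v, ɱ, f, β/ are [+labial]. The remaining /ɳ, r, ɾ/ satisfy [-dorsal], [-labial], [+sonorant].

ɳ, r, ɾ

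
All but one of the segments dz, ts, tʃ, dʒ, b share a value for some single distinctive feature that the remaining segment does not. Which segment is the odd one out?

b

The remaining segments after removing /b/ share [+delayed release]; /b/ (voiced bilabial stop) is [−delayed release]. For every other candidate removal, the leftover set fails to share any single feature value that the removed segment lacks.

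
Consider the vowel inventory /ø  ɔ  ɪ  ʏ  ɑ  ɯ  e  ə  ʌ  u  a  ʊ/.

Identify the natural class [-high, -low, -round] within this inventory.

e, ə, ʌ

Checking each segment against [-high], [-low], [-round]: /e/ (mid front unrounded tense vowel), /ə/ (mid central vowel (schwa)), /ʌ/ (mid back unrounded lax vowel) satisfy every feature; every other segment in the inventory fails at least one.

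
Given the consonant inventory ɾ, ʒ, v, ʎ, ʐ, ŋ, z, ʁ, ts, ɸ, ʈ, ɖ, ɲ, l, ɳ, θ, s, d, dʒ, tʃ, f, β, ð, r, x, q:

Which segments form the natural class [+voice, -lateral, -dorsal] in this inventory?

ɾ, ʒ, v, ʐ, z, ɖ, ɳ, d, dʒ, β, ð, r

Checking each segment against [+voice], [-lateral], [-dorsal]: /ɾ/ (alveolar tap), /ʒ/ (voiced postalveolar fricative), /v/ (voiced labiodental fricative), /ʐ/ (voiced retroflex fricative), /z/ (voiced alveolar fricative), /ɖ/ (voiced retroflex stop), among others, satisfy every feature; every other segment in the inventory fails at least one.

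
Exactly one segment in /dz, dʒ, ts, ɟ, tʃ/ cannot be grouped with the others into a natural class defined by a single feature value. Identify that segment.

The remaining segments after removing /ɟ/ share [+delayed release]; /ɟ/ (voiced palatal stop) is [−delayed release]. For every other candidate removal, the leftover set fails to share any single feature value that the removed segment lacks.

ɟ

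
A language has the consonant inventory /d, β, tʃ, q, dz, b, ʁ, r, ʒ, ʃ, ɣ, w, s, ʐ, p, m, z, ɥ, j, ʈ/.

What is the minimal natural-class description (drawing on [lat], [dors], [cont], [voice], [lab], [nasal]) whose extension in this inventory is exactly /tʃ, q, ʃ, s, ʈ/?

[−voice, −lab]

Every target segment is [−voice], [−labial]; each remaining inventory member fails at least one of these. Each conjunct is needed — [−labial] alone would also admit /d, dz, ʁ, r, …/; [−voice] alone would also admit /p/ — and no other single listed feature has exactly this extension, so two is the minimum.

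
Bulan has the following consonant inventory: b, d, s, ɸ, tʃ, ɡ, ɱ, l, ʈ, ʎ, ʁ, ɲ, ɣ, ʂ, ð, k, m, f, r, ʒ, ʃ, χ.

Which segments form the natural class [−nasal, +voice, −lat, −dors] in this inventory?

Eliminate segments failing any feature: /s, ɸ, tʃ, ʈ, ʂ, k, f, ʃ, χ/ are [−voice]; /ɡ, ʁ, ɣ/ are [+dorsal]; /ɱ, ɲ, m/ are [+nasal]; /l, ʎ/ are [+lateral]. The remaining /b, d, ð, r, ʒ/ satisfy [−nasal], [+voice], [−lateral], [−dorsal].

b, d, ð, r, ʒ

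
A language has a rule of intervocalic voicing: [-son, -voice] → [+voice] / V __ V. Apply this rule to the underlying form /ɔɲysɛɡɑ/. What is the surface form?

Only /s/ occurs between two vowels (/y/ __ /ɛ/) and matches the structural description. It is a voiceless alveolar fricative, so [-son, -voice] holds; changing it to [+voice] with all other features held fixed yields /z/ (voiced alveolar fricative). No other segment meets both the structural description and the environment, so the output is [ɔɲyzɛɡɑ].

[ɔɲyzɛɡɑ]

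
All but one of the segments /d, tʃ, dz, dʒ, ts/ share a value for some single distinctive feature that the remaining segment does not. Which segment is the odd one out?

d

The remaining segments after removing /d/ share [+delayed release]; /d/ (voiced alveolar stop) is [-delayed release]. For every other candidate removal, the leftover set fails to share any single feature value that the removed segment lacks.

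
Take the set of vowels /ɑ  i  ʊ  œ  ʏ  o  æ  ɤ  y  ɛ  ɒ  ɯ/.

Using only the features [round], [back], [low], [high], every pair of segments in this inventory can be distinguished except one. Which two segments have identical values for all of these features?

Both /ʏ/ and /y/ are [+round], [−back], [−low], [+high]. Since the list omits [tense] — which does distinguish the high front rounded lax vowel from the high front rounded tense vowel — this pair collapses; all other pairs remain distinct.

ʏ, y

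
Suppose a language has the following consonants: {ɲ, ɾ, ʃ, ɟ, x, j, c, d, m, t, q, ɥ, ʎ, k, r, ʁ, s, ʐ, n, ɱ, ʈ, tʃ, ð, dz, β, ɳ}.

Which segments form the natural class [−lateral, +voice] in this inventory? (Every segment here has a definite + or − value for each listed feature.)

ɲ, ɾ, ɟ, j, d, m, ɥ, r, ʁ, ʐ, n, ɱ, ð, dz, β, ɳ

Eliminate segments failing any feature: /ʃ, x, c, t, q, k, s, ʈ, tʃ/ are [−voice]; /ʎ/ is [+lateral]. The remaining /ɲ, ɾ, ɟ, j, d, m, ɥ, r, ʁ, ʐ, n, ɱ, ð, dz, β, ɳ/ satisfy [−lateral], [+voice].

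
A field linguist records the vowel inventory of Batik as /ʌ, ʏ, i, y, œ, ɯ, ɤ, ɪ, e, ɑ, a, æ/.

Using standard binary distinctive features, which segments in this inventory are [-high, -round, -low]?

ʌ, ɤ, e

Eliminate segments failing any feature: /ʏ, i, y, ɯ, ɪ/ are [+high]; /œ/ is [+round]; /ɑ, a, æ/ are [+low]. The remaining /ʌ, ɤ, e/ satisfy [-high], [-round], [-low].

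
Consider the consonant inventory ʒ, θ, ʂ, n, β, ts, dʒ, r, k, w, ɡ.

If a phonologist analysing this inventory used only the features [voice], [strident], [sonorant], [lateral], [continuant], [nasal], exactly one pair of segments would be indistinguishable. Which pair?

r, w

On the given features, /r/ and /w/ have an identical profile: [+voice], [-strident], [+sonorant], [-lateral], [+continuant], [-nasal]. No other two segments in the inventory coincide on all 6 features. (They do differ in [labial], [round], [coronal] and [dorsal], which are not among the given features.)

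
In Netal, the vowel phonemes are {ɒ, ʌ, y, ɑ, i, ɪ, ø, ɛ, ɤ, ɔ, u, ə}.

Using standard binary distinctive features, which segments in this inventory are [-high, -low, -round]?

Eliminate segments failing any feature: /ɒ, ɑ/ are [+low]; /y, i, ɪ, u/ are [+high]; /ø, ɔ/ are [+round]. The remaining /ʌ, ɛ, ɤ, ə/ satisfy [-high], [-low], [-round].

ʌ, ɛ, ɤ, ə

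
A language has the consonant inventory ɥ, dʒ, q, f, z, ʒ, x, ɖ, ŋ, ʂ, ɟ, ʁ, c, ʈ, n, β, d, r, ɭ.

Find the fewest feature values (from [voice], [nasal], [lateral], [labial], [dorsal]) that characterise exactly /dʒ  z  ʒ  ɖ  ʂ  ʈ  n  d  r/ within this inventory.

The class [-lateral], [-labial], [-dorsal] has exactly /dʒ, z, ʒ, ɖ, ʂ, ʈ, n, d, r/ as its extension in this inventory. No smaller conjunction from the listed features achieves this: [-labial, -dorsal] alone would also admit /ɭ/; [-lateral, -dorsal] alone would also admit /f, β/; [-lateral, -labial] alone would also admit /q, x, ŋ, ɟ, …/; and checking the remaining two-feature bundles turns up none with this extension.

[-lateral, -labial, -dorsal]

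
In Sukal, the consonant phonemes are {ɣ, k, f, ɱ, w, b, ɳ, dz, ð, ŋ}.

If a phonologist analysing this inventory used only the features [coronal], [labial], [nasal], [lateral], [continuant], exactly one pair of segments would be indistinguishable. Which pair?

/f/ (voiceless labiodental fricative) and /w/ (labial-velar glide) are both [−coronal], [+labial], [−nasal], [−lateral], [+continuant], so none of the listed features separates them. (They do differ in [sonorant], [voice], [round] and [dorsal], which are not among the given features.) Every other pair in the inventory differs on at least one listed feature.

f, w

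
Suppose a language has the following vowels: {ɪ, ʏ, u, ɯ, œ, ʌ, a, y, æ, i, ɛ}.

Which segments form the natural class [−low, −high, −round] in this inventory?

ʌ, ɛ

The [−low] segments are /ɪ, ʏ, u, ɯ, œ, ʌ, y, i, ɛ/.
Among these, [−high] gives /œ, ʌ, ɛ/.
Among these, [−round] leaves /ʌ, ɛ/.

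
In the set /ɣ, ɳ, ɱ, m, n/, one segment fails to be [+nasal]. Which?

/ɣ/ is the voiced velar fricative, which is [−nasal]; the rest — /ɱ, ɳ, m, n/ — are [+nasal].

ɣ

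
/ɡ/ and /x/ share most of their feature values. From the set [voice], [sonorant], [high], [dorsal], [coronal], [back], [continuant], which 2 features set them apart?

The two segments share [−sonorant], [+high], [+dorsal], [−coronal], [+back]. The only features from the list on which they differ: /ɡ/ is [+voice] while /x/ is [−voice]; /ɡ/ is [−continuant] while /x/ is [+continuant].

[voice], [continuant]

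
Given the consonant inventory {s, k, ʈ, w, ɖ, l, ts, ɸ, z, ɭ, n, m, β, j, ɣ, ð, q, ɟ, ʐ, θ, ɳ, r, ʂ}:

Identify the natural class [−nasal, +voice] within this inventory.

w, ɖ, l, z, ɭ, β, j, ɣ, ð, ɟ, ʐ, r

Among the inventory, the [−nasal] segments are /s, k, ʈ, w, ɖ, l, ts, ɸ, z, ɭ, β, j, ɣ, ð, q, ɟ, ʐ, θ, r, ʂ/.
Then [+voice] leaves /w, ɖ, l, z, ɭ, β, j, ɣ, ð, ɟ, ʐ, r/.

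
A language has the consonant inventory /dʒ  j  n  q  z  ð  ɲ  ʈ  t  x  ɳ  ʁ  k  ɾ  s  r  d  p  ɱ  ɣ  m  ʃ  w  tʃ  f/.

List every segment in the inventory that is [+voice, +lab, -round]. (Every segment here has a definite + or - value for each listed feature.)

Eliminate segments failing any feature: /dʒ, j, n, z, ð, ɲ, ɳ, ʁ, ɾ, r, d, ɣ/ are [-labial]; /q, ʈ, t, x, k, s, p, ʃ, tʃ, f/ are [-voice]; /w/ is [+round]. The remaining /ɱ, m/ satisfy [+voice], [+labial], [-round].

ɱ, m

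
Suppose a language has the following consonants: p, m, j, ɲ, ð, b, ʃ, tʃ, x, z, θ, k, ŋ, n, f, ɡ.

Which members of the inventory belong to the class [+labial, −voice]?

Checking each segment against [+labial], [−voice]: /p/ (voiceless bilabial stop), /f/ (voiceless labiodental fricative) satisfy every feature; every other segment in the inventory fails at least one.

p, f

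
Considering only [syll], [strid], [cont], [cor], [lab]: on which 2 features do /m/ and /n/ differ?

The two segments share [−syllabic], [−strident], [−continuant]. The only features from the list on which they differ: /m/ is [+labial] while /n/ is [−labial]; /m/ is [−coronal] while /n/ is [+coronal].

[labial], [coronal]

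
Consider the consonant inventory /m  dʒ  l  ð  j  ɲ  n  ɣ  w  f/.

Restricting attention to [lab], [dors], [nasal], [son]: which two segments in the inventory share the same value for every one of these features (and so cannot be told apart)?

On the given features, /dʒ/ and /ð/ have an identical profile: [-labial], [-dorsal], [-nasal], [-sonorant]. No other two segments in the inventory coincide on all 4 features. (They do differ in [continuant], [strident] and [anterior], which are not among the given features.)

dʒ, ð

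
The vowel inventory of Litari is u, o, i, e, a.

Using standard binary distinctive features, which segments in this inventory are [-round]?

i, e, a

The feature [round] marks segments produced with lip rounding. In this inventory /i, e, a/ lack that property, so they are [-round]; /u, o/ are [+round].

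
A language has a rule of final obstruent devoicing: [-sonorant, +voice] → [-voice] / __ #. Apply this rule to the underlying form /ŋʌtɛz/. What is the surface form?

/z/ satisfies [-sonorant, +voice] and sits in __ #. The [-voice] counterpart of the voiced alveolar fricative is /s/. Other segments in /ŋʌtɛz/ either fail the structural description or are not in the environment, so the surface form is [ŋʌtɛs].

[ŋʌtɛs]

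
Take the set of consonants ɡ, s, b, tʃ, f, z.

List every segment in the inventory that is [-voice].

The feature [voice] marks segments produced with vocal-fold vibration. In this inventory /s, tʃ, f/ lack that property, so they are [-voice]; /ɡ, b, z/ are [+voice].

s, tʃ, f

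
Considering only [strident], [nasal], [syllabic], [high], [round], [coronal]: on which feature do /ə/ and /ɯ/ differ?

The two segments share [-strident], [-nasal], [+syllabic], [-round], [-coronal]. The only feature from the list on which they differ: /ə/ is [-high] while /ɯ/ is [+high].

[high]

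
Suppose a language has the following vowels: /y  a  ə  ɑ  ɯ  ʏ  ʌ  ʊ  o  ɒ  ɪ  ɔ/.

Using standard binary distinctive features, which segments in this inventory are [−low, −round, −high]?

Eliminate segments failing any feature: /y, ʏ, ʊ, o, ɔ/ are [+round]; /a, ɑ, ɒ/ are [+low]; /ɯ, ɪ/ are [+high]. The remaining /ə, ʌ/ satisfy [−low], [−round], [−high].

ə, ʌ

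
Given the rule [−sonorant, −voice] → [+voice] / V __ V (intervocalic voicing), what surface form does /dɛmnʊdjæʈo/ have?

[dɛmnʊdjæɖo]

Only /ʈ/ occurs between two vowels (/æ/ __ /o/) and matches the structural description. It is a voiceless retroflex stop, so [−sonorant, −voice] holds; changing it to [+voice] with all other features held fixed yields /ɖ/ (voiced retroflex stop). No other segment meets both the structural description and the environment, so the output is [dɛmnʊdjæɖo].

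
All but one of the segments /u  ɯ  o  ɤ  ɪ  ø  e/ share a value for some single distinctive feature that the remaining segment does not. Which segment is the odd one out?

ɪ

[tense] groups all but one: /ɤ, o, e, ø, u, ɯ/ share [+tense] while /ɪ/ (high front unrounded lax vowel) alone is [−tense]. Removing any other segment would not leave a single-feature class that excludes it.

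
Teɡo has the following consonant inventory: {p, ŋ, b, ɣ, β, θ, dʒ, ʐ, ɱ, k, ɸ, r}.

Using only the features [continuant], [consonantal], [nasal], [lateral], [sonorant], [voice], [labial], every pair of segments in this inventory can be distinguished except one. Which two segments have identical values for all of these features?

On the given features, /ʐ/ and /ɣ/ have an identical profile: [+continuant], [+consonantal], [-nasal], [-lateral], [-sonorant], [+voice], [-labial]. No other two segments in the inventory coincide on all 7 features. (They do differ in [strident], [coronal] and [dorsal], which are not among the given features.)

ʐ, ɣ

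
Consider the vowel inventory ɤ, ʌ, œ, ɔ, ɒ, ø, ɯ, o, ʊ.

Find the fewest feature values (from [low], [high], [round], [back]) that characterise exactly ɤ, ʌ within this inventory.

Every target segment is [−high], [−round]; each remaining inventory member fails at least one of these. Each conjunct is needed — [−round] alone would also admit /ɯ/; [−high] alone would also admit /œ, ɔ, ɒ, ø, …/ — and no other single listed feature has exactly this extension, so two is the minimum.

[−high, −round]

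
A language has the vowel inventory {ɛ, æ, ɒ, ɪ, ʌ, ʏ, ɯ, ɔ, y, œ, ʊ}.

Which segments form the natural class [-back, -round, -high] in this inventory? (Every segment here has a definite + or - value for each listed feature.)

ɛ, æ

Checking each segment against [-back], [-round], [-high]: /ɛ/ (mid front unrounded lax vowel), /æ/ (low front unrounded vowel) satisfy every feature; every other segment in the inventory fails at least one.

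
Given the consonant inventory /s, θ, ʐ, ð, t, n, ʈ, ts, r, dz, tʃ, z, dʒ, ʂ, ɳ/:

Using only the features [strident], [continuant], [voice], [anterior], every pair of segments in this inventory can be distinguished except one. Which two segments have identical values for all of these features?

ð, r

/ð/ (voiced dental fricative) and /r/ (alveolar trill) are both [-strident], [+continuant], [+voice], [+anterior], so none of the listed features separates them. (They do differ in [sonorant], which is not among the given features.) Every other pair in the inventory differs on at least one listed feature.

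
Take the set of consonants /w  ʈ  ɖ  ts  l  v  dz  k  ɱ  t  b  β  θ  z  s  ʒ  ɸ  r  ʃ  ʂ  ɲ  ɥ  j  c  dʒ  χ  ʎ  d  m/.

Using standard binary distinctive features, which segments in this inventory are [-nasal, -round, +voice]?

Eliminate segments failing any feature: /w, ɥ/ are [+round]; /ʈ, ts, k, t, θ, s, ɸ, ʃ, ʂ, c, χ/ are [-voice]; /ɱ, ɲ, m/ are [+nasal]. The remaining /ɖ, l, v, dz, b, β, z, ʒ, r, j, dʒ, ʎ, d/ satisfy [-nasal], [-round], [+voice].

ɖ, l, v, dz, b, β, z, ʒ, r, j, dʒ, ʎ, d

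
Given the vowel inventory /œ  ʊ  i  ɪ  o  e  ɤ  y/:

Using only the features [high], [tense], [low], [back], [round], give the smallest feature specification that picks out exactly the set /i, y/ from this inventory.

Every target segment is [+high], [+tense]; each remaining inventory member fails at least one of these. Each conjunct is needed — [+tense] alone would also admit /o, e, ɤ/; [+high] alone would also admit /ʊ, ɪ/ — and no other single listed feature has exactly this extension, so two is the minimum.

[+high, +tense]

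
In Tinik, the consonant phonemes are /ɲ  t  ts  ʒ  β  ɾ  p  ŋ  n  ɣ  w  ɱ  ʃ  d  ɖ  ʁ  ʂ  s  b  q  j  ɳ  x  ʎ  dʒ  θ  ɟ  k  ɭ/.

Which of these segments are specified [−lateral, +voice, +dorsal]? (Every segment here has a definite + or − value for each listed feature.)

ɲ, ŋ, ɣ, w, ʁ, j, ɟ

First, the [−lateral] segments are /ɲ, t, ts, ʒ, β, ɾ, p, ŋ, n, ɣ, w, ɱ, ʃ, d, ɖ, ʁ, ʂ, s, b, q, j, ɳ, x, dʒ, θ, ɟ, k/.
Then [+voice] gives /ɲ, ʒ, β, ɾ, ŋ, n, ɣ, w, ɱ, d, ɖ, ʁ, b, j, ɳ, dʒ, ɟ/.
Within that set, [+dorsal] leaves /ɲ, ŋ, ɣ, w, ʁ, j, ɟ/.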